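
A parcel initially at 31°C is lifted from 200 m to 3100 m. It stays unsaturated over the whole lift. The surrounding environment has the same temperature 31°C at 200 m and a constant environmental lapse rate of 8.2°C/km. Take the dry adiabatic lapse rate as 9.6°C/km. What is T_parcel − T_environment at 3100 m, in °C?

-4.06°C (parcel cooler than environment)

Parcel:
  200 → 3100 m (dry, 9.6°C/km): ΔT = -9.6 × 2.9 = -27.84°C → T = 3.16°C
Environment:
  200 → 3100 m (environment, 8.2°C/km): ΔT = -8.2 × 2.9 = -23.78°C → T = 7.22°C
T_parcel − T_env = 3.16 − 7.22 = -4.06°C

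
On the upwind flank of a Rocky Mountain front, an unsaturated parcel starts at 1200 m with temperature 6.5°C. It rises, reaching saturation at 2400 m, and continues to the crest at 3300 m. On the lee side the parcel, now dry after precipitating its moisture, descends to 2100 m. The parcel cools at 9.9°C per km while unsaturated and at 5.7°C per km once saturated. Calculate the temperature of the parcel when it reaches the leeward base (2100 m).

1.37°C

1200–2400 m, dry: Δz = 1.2 km ⇒ ΔT = -11.88°C; T = -5.38°C
2400–3300 m, saturated: Δz = 0.9 km ⇒ ΔT = -5.13°C; T = -10.51°C
3300–2100 m, dry descent: Δz = 1.2 km ⇒ ΔT = +11.88°C; T = 1.37°C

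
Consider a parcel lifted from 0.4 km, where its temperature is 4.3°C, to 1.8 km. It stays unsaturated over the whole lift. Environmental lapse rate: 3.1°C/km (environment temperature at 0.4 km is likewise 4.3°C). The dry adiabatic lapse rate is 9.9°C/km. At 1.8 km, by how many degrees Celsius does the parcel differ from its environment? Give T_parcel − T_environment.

Parcel:
  400 → 1800 m (dry, 9.9°C/km): ΔT = -9.9 × 1.4 = -13.86°C → T = -9.56°C
Environment:
  400 → 1800 m (environment, 3.1°C/km): ΔT = -3.1 × 1.4 = -4.34°C → T = -0.04°C
T_parcel − T_env = -9.56 − (-0.04) = -9.52°C

-9.52°C (parcel cooler than environment)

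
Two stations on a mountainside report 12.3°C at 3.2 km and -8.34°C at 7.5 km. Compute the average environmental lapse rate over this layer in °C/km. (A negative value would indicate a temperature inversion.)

Γ = −ΔT/Δz = (12.3 − (-8.34)) / (7500 − 3200) m
  = 20.64°C / 4.3 km = 4.8°C/km

4.8°C/km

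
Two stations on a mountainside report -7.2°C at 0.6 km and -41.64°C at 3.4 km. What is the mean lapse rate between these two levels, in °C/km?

Γ = −ΔT/Δz = (-7.2 − (-41.64)) / (3400 − 600) m
  = 34.44°C / 2.8 km = 12.3°C/km

12.3°C/km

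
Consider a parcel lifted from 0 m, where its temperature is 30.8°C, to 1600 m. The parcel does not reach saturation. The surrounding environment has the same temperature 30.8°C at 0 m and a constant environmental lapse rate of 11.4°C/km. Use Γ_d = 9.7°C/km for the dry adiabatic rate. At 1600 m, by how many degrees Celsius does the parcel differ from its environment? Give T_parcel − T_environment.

+2.72°C (parcel warmer than environment)

Parcel:
  0 → 1600 m (dry, 9.7°C/km): ΔT = -9.7 × 1.6 = -15.52°C → T = 15.28°C
Environment:
  0 → 1600 m (environment, 11.4°C/km): ΔT = -11.4 × 1.6 = -18.24°C → T = 12.56°C
T_parcel − T_env = 15.28 − 12.56 = +2.72°C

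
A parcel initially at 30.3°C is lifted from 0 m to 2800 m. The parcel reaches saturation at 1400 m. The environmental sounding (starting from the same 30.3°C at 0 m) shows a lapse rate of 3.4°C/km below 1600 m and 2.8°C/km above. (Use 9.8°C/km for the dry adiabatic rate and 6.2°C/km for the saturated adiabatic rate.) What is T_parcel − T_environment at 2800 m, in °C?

Parcel:
  Dry to 1400 m: -9.8 × 1.4 km = -13.72°C, so T = 16.58°C.
  Saturated to 2800 m: -6.2 × 1.4 km = -8.68°C, so T = 7.9°C.
Environment:
  Environment, lower layer to 1600 m: -3.4 × 1.6 km = -5.44°C, so T = 24.86°C.
  Environment, upper layer to 2800 m: -2.8 × 1.2 km = -3.36°C, so T = 21.5°C.
T_parcel − T_env = 7.9 − 21.5 = -13.6°C

-13.6°C (parcel cooler than environment)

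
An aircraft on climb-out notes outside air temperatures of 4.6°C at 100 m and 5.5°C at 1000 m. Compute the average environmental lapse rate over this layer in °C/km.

-1°C/km

Γ = −ΔT/Δz = (4.6 − 5.5) / (1000 − 100) m
  = -0.9°C / 0.9 km = -1°C/km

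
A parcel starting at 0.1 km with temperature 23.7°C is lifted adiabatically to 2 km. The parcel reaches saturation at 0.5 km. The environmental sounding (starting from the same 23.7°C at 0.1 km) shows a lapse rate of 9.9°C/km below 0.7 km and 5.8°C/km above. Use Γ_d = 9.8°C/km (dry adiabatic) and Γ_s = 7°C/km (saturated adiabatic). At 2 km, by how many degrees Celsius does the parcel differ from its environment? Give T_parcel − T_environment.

Parcel:
  From 100 m to 500 m (dry): cools by 9.8 × 0.4 = 3.92°C, giving 19.78°C.
  From 500 m to 2000 m (saturated): cools by 7 × 1.5 = 10.5°C, giving 9.28°C.
Environment:
  From 100 m to 700 m (environment, lower layer): cools by 9.9 × 0.6 = 5.94°C, giving 17.76°C.
  From 700 m to 2000 m (environment, upper layer): cools by 5.8 × 1.3 = 7.54°C, giving 10.22°C.
T_parcel − T_env = 9.28 − 10.22 = -0.94°C

-0.94°C (parcel cooler than environment)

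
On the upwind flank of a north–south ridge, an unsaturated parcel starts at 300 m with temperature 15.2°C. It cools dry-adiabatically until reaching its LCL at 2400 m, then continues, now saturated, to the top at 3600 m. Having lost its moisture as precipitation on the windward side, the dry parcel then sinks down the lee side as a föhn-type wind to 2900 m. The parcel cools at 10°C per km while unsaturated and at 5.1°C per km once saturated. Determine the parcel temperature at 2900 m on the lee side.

-4.92°C

Dry to 2400 m: -10 × 2.1 km = -21°C, so T = -5.8°C.
Saturated to 3600 m: -5.1 × 1.2 km = -6.12°C, so T = -11.92°C.
Dry descent to 2900 m: +10 × 0.7 km = +7°C, so T = -4.92°C.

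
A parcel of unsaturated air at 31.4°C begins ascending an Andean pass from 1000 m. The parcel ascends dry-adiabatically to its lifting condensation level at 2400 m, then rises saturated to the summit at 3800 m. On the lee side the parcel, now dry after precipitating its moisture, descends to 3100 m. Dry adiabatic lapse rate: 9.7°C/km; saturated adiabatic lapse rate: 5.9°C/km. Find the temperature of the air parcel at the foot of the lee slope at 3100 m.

16.35°C

From 1000 m to 2400 m (dry): cools by 9.7 × 1.4 = 13.58°C, giving 17.82°C.
From 2400 m to 3800 m (saturated): cools by 5.9 × 1.4 = 8.26°C, giving 9.56°C.
From 3800 m to 3100 m (dry descent): warms by 9.7 × 0.7 = 6.79°C, giving 16.35°C.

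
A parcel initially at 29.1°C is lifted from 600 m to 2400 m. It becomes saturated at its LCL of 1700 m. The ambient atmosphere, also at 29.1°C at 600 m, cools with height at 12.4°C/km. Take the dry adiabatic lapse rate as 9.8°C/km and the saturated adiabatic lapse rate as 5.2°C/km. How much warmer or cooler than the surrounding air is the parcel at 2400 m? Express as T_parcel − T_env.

Parcel:
  From 600 m to 1700 m (dry): cools by 9.8 × 1.1 = 10.78°C, giving 18.32°C.
  From 1700 m to 2400 m (saturated): cools by 5.2 × 0.7 = 3.64°C, giving 14.68°C.
Environment:
  From 600 m to 2400 m (environment): cools by 12.4 × 1.8 = 22.32°C, giving 6.78°C.
T_parcel − T_env = 14.68 − 6.78 = +7.9°C

+7.9°C (parcel warmer than environment)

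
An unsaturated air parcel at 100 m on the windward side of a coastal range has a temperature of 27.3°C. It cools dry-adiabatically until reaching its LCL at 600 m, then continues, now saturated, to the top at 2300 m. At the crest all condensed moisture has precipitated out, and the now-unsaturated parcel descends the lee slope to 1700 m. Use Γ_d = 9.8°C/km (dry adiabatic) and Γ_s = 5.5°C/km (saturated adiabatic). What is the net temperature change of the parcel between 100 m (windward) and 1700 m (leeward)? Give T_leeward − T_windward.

-8.37°C

Dry to 600 m: -9.8 × 0.5 km = -4.9°C, so T = 22.4°C.
Saturated to 2300 m: -5.5 × 1.7 km = -9.35°C, so T = 13.05°C.
Dry descent to 1700 m: +9.8 × 0.6 km = +5.88°C, so T = 18.93°C.
Net change vs windward start: 18.93 − 27.3 = -8.37°C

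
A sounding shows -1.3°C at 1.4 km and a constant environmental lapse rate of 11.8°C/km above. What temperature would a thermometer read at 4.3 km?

-35.52°C

Environmental to 4300 m: -11.8 × 2.9 km = -34.22°C, so T = -35.52°C.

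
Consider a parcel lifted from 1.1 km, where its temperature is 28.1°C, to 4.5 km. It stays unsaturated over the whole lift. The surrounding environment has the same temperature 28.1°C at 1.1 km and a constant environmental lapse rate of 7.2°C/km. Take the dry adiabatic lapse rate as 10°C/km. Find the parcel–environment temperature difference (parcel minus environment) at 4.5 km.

Parcel:
  Dry to 4500 m: -10 × 3.4 km = -34°C, so T = -5.9°C.
Environment:
  Environment to 4500 m: -7.2 × 3.4 km = -24.48°C, so T = 3.62°C.
T_parcel − T_env = -5.9 − 3.62 = -9.52°C

-9.52°C (parcel cooler than environment)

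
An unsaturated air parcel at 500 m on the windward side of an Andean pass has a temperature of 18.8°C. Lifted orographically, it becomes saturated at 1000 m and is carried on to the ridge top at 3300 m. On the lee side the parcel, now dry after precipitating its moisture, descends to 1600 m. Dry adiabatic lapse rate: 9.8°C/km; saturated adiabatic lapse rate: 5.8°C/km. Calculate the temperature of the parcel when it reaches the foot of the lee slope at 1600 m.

17.22°C

Dry to 1000 m: -9.8 × 0.5 km = -4.9°C, so T = 13.9°C.
Saturated to 3300 m: -5.8 × 2.3 km = -13.34°C, so T = 0.56°C.
Dry descent to 1600 m: +9.8 × 1.7 km = +16.66°C, so T = 17.22°C.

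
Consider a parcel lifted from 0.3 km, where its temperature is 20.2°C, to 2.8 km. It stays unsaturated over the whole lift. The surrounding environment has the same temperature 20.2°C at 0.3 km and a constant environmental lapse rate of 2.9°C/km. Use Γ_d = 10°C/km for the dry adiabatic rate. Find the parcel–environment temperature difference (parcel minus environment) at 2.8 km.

Parcel:
  300–2800 m, dry: Δz = 2.5 km ⇒ ΔT = -25°C; T = -4.8°C
Environment:
  300–2800 m, environment: Δz = 2.5 km ⇒ ΔT = -7.25°C; T = 12.95°C
T_parcel − T_env = -4.8 − 12.95 = -17.75°C

-17.75°C (parcel cooler than environment)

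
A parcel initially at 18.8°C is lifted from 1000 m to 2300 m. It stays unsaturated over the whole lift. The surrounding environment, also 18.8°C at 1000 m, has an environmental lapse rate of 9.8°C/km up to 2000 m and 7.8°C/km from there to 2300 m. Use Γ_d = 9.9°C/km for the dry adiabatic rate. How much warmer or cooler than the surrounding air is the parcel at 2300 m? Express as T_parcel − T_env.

Parcel:
  1000–2300 m, dry: Δz = 1.3 km ⇒ ΔT = -12.87°C; T = 5.93°C
Environment:
  1000–2000 m, environment, lower layer: Δz = 1 km ⇒ ΔT = -9.8°C; T = 9°C
  2000–2300 m, environment, upper layer: Δz = 0.3 km ⇒ ΔT = -2.34°C; T = 6.66°C
T_parcel − T_env = 5.93 − 6.66 = -0.73°C

-0.73°C (parcel cooler than environment)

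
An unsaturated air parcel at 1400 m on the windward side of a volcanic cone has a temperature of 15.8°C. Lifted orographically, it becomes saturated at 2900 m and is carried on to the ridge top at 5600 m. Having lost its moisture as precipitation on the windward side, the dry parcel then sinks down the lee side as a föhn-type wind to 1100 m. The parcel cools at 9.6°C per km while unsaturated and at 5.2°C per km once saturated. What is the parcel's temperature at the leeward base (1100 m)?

30.56°C

From 1400 m to 2900 m (dry): cools by 9.6 × 1.5 = 14.4°C, giving 1.4°C.
From 2900 m to 5600 m (saturated): cools by 5.2 × 2.7 = 14.04°C, giving -12.64°C.
From 5600 m to 1100 m (dry descent): warms by 9.6 × 4.5 = 43.2°C, giving 30.56°C.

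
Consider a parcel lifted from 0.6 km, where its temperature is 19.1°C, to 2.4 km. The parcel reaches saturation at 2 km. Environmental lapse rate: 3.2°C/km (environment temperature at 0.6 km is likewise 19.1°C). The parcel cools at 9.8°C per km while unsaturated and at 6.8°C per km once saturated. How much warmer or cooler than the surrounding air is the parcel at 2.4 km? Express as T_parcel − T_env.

-10.68°C (parcel cooler than environment)

Parcel:
  600–2000 m, dry: Δz = 1.4 km ⇒ ΔT = -13.72°C; T = 5.38°C
  2000–2400 m, saturated: Δz = 0.4 km ⇒ ΔT = -2.72°C; T = 2.66°C
Environment:
  600–2400 m, environment: Δz = 1.8 km ⇒ ΔT = -5.76°C; T = 13.34°C
T_parcel − T_env = 2.66 − 13.34 = -10.68°C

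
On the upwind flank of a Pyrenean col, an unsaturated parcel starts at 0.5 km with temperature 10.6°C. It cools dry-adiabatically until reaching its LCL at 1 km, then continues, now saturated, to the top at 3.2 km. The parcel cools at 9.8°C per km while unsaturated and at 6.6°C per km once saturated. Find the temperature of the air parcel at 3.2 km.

500 → 1000 m (dry, 9.8°C/km): ΔT = -9.8 × 0.5 = -4.9°C → T = 5.7°C
1000 → 3200 m (saturated, 6.6°C/km): ΔT = -6.6 × 2.2 = -14.52°C → T = -8.82°C

-8.82°C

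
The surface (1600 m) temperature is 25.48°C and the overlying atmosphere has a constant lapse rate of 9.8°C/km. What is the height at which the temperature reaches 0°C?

Height above start = (25.48 − 0) / 9.8 = 2.6 km
Altitude = 1600 m + 2600 m = 4200 m

4200 m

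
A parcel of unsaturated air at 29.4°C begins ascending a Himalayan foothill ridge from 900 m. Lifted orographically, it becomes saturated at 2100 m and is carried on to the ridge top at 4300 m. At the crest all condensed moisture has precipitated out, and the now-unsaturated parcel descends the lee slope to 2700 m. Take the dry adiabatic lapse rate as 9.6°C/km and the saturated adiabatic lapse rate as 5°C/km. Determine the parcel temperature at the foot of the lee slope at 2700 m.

900 → 2100 m (dry, 9.6°C/km): ΔT = -9.6 × 1.2 = -11.52°C → T = 17.88°C
2100 → 4300 m (saturated, 5°C/km): ΔT = -5 × 2.2 = -11°C → T = 6.88°C
4300 → 2700 m (dry descent, 9.6°C/km): ΔT = +9.6 × 1.6 = +15.36°C → T = 22.24°C

22.24°C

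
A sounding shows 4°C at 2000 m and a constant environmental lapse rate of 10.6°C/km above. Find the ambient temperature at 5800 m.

Environmental to 5800 m: -10.6 × 3.8 km = -40.28°C, so T = -36.28°C.

-36.28°C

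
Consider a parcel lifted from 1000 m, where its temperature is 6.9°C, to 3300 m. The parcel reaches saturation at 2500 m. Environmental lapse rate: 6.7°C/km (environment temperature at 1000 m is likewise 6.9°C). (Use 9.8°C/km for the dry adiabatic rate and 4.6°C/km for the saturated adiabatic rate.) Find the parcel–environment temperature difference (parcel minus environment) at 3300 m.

-2.97°C (parcel cooler than environment)

Parcel:
  1000–2500 m, dry: Δz = 1.5 km ⇒ ΔT = -14.7°C; T = -7.8°C
  2500–3300 m, saturated: Δz = 0.8 km ⇒ ΔT = -3.68°C; T = -11.48°C
Environment:
  1000–3300 m, environment: Δz = 2.3 km ⇒ ΔT = -15.41°C; T = -8.51°C
T_parcel − T_env = -11.48 − (-8.51) = -2.97°C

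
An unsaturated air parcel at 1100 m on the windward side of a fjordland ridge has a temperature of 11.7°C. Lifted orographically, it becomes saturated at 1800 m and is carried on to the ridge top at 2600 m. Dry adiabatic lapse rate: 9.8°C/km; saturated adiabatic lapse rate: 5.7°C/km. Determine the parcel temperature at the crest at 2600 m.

0.28°C

1100–1800 m, dry: Δz = 0.7 km ⇒ ΔT = -6.86°C; T = 4.84°C
1800–2600 m, saturated: Δz = 0.8 km ⇒ ΔT = -4.56°C; T = 0.28°C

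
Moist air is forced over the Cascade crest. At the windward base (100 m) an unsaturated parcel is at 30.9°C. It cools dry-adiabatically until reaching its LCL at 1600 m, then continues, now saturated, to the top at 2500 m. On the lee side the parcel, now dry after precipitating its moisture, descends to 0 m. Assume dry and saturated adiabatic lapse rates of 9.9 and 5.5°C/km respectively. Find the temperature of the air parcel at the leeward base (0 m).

35.85°C

100–1600 m, dry: Δz = 1.5 km ⇒ ΔT = -14.85°C; T = 16.05°C
1600–2500 m, saturated: Δz = 0.9 km ⇒ ΔT = -4.95°C; T = 11.1°C
2500–0 m, dry descent: Δz = 2.5 km ⇒ ΔT = +24.75°C; T = 35.85°C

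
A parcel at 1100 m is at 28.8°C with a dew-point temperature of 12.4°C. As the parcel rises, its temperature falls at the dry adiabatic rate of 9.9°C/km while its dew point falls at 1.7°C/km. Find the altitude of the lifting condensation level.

3100 m

T and T_d converge at 9.9 − 1.7 = 8.2°C per km
Height above start = (28.8 − 12.4) / 8.2 = 2 km
LCL altitude = 1100 m + 2000 m = 3100 m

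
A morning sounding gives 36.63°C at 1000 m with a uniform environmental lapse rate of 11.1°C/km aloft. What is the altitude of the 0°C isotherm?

4300 m

Height above start = (36.63 − 0) / 11.1 = 3.3 km
Altitude = 1000 m + 3300 m = 4300 m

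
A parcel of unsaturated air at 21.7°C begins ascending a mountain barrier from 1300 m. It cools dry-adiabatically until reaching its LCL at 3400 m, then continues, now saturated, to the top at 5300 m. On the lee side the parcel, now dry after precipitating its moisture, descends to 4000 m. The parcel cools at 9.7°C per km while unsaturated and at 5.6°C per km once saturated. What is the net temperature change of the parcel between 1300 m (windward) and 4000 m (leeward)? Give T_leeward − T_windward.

-18.4°C

Dry to 3400 m: -9.7 × 2.1 km = -20.37°C, so T = 1.33°C.
Saturated to 5300 m: -5.6 × 1.9 km = -10.64°C, so T = -9.31°C.
Dry descent to 4000 m: +9.7 × 1.3 km = +12.61°C, so T = 3.3°C.
Net change vs windward start: 3.3 − 21.7 = -18.4°C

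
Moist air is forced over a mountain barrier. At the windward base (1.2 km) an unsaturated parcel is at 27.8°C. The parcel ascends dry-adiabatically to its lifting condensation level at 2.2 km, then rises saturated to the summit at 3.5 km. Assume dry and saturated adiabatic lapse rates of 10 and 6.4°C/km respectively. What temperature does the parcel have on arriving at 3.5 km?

9.48°C

1200–2200 m, dry: Δz = 1 km ⇒ ΔT = -10°C; T = 17.8°C
2200–3500 m, saturated: Δz = 1.3 km ⇒ ΔT = -8.32°C; T = 9.48°C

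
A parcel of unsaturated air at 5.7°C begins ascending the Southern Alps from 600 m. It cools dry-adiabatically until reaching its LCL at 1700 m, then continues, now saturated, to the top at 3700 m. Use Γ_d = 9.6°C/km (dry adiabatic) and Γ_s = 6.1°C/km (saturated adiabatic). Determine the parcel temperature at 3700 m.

-17.06°C

600–1700 m, dry: Δz = 1.1 km ⇒ ΔT = -10.56°C; T = -4.86°C
1700–3700 m, saturated: Δz = 2 km ⇒ ΔT = -12.2°C; T = -17.06°C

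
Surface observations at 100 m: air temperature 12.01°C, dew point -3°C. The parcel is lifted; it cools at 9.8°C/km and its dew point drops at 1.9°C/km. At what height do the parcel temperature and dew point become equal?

2000 m

T and T_d converge at 9.8 − 1.9 = 7.9°C per km
Height above start = (12.01 − (-3)) / 7.9 = 1.9 km
LCL altitude = 100 m + 1900 m = 2000 m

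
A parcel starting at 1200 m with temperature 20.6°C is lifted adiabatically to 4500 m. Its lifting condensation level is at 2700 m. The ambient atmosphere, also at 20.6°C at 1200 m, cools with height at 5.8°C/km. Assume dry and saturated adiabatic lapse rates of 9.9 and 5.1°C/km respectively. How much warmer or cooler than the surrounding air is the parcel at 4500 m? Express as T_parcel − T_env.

Parcel:
  1200–2700 m, dry: Δz = 1.5 km ⇒ ΔT = -14.85°C; T = 5.75°C
  2700–4500 m, saturated: Δz = 1.8 km ⇒ ΔT = -9.18°C; T = -3.43°C
Environment:
  1200–4500 m, environment: Δz = 3.3 km ⇒ ΔT = -19.14°C; T = 1.46°C
T_parcel − T_env = -3.43 − 1.46 = -4.89°C

-4.89°C (parcel cooler than environment)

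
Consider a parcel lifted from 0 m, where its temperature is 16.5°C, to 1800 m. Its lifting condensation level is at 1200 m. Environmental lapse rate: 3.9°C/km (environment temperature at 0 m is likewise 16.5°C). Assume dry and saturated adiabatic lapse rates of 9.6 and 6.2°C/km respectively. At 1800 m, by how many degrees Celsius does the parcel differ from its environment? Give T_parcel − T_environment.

-8.22°C (parcel cooler than environment)

Parcel:
  From 0 m to 1200 m (dry): cools by 9.6 × 1.2 = 11.52°C, giving 4.98°C.
  From 1200 m to 1800 m (saturated): cools by 6.2 × 0.6 = 3.72°C, giving 1.26°C.
Environment:
  From 0 m to 1800 m (environment): cools by 3.9 × 1.8 = 7.02°C, giving 9.48°C.
T_parcel − T_env = 1.26 − 9.48 = -8.22°C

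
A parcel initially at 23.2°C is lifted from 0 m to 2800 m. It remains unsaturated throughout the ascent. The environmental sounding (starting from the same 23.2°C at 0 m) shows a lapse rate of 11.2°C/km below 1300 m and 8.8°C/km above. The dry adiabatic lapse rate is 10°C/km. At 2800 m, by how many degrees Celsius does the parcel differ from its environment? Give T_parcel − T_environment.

-0.24°C (parcel cooler than environment)

Parcel:
  From 0 m to 2800 m (dry): cools by 10 × 2.8 = 28°C, giving -4.8°C.
Environment:
  From 0 m to 1300 m (environment, lower layer): cools by 11.2 × 1.3 = 14.56°C, giving 8.64°C.
  From 1300 m to 2800 m (environment, upper layer): cools by 8.8 × 1.5 = 13.2°C, giving -4.56°C.
T_parcel − T_env = -4.8 − (-4.56) = -0.24°C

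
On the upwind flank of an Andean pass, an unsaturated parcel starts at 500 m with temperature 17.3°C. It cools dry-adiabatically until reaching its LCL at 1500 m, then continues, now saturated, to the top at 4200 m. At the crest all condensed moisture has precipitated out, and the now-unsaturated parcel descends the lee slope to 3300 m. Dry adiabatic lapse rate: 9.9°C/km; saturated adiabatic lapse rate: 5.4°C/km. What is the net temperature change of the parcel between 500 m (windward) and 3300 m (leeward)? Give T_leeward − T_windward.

Dry to 1500 m: -9.9 × 1 km = -9.9°C, so T = 7.4°C.
Saturated to 4200 m: -5.4 × 2.7 km = -14.58°C, so T = -7.18°C.
Dry descent to 3300 m: +9.9 × 0.9 km = +8.91°C, so T = 1.73°C.
Net change vs windward start: 1.73 − 17.3 = -15.57°C

-15.57°C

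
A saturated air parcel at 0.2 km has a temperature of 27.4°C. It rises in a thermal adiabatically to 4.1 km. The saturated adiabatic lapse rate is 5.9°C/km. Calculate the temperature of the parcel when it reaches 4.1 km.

4.39°C

200–4100 m, saturated adiabatic: Δz = 3.9 km ⇒ ΔT = -23.01°C; T = 4.39°C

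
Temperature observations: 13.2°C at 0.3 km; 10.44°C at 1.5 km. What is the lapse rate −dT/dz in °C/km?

Γ = −ΔT/Δz = (13.2 − 10.44) / (1500 − 300) m
  = 2.76°C / 1.2 km = 2.3°C/km

2.3°C/km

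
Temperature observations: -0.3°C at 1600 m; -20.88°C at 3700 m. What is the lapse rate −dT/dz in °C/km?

9.8°C/km

Γ = −ΔT/Δz = (-0.3 − (-20.88)) / (3700 − 1600) m
  = 20.58°C / 2.1 km = 9.8°C/km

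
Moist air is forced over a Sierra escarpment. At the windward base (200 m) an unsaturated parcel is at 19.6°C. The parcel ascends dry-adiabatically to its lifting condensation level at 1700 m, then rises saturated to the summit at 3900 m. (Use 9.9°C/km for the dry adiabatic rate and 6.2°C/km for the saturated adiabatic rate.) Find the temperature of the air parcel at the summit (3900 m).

-8.89°C

200 → 1700 m (dry, 9.9°C/km): ΔT = -9.9 × 1.5 = -14.85°C → T = 4.75°C
1700 → 3900 m (saturated, 6.2°C/km): ΔT = -6.2 × 2.2 = -13.64°C → T = -8.89°C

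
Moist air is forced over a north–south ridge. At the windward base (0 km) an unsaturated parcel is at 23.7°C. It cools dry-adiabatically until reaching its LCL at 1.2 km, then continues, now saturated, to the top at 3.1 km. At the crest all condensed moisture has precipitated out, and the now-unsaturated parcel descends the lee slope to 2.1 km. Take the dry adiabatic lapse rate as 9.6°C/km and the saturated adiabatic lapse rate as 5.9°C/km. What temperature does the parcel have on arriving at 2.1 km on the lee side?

10.57°C

0–1200 m, dry: Δz = 1.2 km ⇒ ΔT = -11.52°C; T = 12.18°C
1200–3100 m, saturated: Δz = 1.9 km ⇒ ΔT = -11.21°C; T = 0.97°C
3100–2100 m, dry descent: Δz = 1 km ⇒ ΔT = +9.6°C; T = 10.57°C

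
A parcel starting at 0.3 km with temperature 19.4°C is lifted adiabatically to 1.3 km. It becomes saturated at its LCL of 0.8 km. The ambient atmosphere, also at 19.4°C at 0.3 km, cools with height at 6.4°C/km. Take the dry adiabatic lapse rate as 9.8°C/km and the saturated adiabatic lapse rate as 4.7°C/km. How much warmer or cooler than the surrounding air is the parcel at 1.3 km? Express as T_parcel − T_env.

Parcel:
  From 300 m to 800 m (dry): cools by 9.8 × 0.5 = 4.9°C, giving 14.5°C.
  From 800 m to 1300 m (saturated): cools by 4.7 × 0.5 = 2.35°C, giving 12.15°C.
Environment:
  From 300 m to 1300 m (environment): cools by 6.4 × 1 = 6.4°C, giving 13°C.
T_parcel − T_env = 12.15 − 13 = -0.85°C

-0.85°C (parcel cooler than environment)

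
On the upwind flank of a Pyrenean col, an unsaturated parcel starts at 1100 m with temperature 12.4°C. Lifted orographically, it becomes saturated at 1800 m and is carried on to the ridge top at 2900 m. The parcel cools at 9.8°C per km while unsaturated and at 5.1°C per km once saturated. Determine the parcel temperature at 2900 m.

1100 → 1800 m (dry, 9.8°C/km): ΔT = -9.8 × 0.7 = -6.86°C → T = 5.54°C
1800 → 2900 m (saturated, 5.1°C/km): ΔT = -5.1 × 1.1 = -5.61°C → T = -0.07°C

-0.07°C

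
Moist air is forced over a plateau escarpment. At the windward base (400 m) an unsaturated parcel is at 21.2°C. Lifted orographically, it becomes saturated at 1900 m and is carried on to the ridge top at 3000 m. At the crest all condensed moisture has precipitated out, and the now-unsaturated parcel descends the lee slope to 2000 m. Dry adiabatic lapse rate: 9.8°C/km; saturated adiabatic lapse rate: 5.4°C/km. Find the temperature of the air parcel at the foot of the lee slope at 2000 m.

10.36°C

400 → 1900 m (dry, 9.8°C/km): ΔT = -9.8 × 1.5 = -14.7°C → T = 6.5°C
1900 → 3000 m (saturated, 5.4°C/km): ΔT = -5.4 × 1.1 = -5.94°C → T = 0.56°C
3000 → 2000 m (dry descent, 9.8°C/km): ΔT = +9.8 × 1 = +9.8°C → T = 10.36°C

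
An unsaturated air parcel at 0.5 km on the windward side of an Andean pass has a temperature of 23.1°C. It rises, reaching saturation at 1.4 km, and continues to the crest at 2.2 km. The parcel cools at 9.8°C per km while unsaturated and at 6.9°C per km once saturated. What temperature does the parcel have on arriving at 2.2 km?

From 500 m to 1400 m (dry): cools by 9.8 × 0.9 = 8.82°C, giving 14.28°C.
From 1400 m to 2200 m (saturated): cools by 6.9 × 0.8 = 5.52°C, giving 8.76°C.

8.76°C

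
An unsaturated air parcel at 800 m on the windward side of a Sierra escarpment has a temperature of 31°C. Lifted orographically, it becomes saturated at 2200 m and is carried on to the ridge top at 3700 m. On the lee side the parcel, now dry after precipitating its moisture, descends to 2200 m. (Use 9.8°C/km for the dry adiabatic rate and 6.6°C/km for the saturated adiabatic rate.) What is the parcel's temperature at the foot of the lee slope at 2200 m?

800–2200 m, dry: Δz = 1.4 km ⇒ ΔT = -13.72°C; T = 17.28°C
2200–3700 m, saturated: Δz = 1.5 km ⇒ ΔT = -9.9°C; T = 7.38°C
3700–2200 m, dry descent: Δz = 1.5 km ⇒ ΔT = +14.7°C; T = 22.08°C

22.08°C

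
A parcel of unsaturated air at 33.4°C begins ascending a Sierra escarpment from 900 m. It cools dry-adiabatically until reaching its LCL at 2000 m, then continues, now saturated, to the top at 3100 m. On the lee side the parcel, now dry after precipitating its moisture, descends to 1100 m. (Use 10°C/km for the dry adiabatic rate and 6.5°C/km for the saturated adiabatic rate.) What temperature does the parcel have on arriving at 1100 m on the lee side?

35.25°C

900 → 2000 m (dry, 10°C/km): ΔT = -10 × 1.1 = -11°C → T = 22.4°C
2000 → 3100 m (saturated, 6.5°C/km): ΔT = -6.5 × 1.1 = -7.15°C → T = 15.25°C
3100 → 1100 m (dry descent, 10°C/km): ΔT = +10 × 2 = +20°C → T = 35.25°C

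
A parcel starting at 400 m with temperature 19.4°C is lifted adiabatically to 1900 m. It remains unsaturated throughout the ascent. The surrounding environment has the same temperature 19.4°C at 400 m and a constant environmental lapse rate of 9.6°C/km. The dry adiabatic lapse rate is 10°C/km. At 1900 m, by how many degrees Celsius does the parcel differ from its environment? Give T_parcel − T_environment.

Parcel:
  From 400 m to 1900 m (dry): cools by 10 × 1.5 = 15°C, giving 4.4°C.
Environment:
  From 400 m to 1900 m (environment): cools by 9.6 × 1.5 = 14.4°C, giving 5°C.
T_parcel − T_env = 4.4 − 5 = -0.6°C

-0.6°C (parcel cooler than environment)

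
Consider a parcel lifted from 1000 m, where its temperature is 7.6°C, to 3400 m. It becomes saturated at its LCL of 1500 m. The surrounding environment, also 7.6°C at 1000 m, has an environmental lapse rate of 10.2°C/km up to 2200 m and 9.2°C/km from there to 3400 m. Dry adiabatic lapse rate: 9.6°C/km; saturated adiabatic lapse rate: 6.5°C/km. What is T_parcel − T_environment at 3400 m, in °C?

+6.13°C (parcel warmer than environment)

Parcel:
  1000 → 1500 m (dry, 9.6°C/km): ΔT = -9.6 × 0.5 = -4.8°C → T = 2.8°C
  1500 → 3400 m (saturated, 6.5°C/km): ΔT = -6.5 × 1.9 = -12.35°C → T = -9.55°C
Environment:
  1000 → 2200 m (environment, lower layer, 10.2°C/km): ΔT = -10.2 × 1.2 = -12.24°C → T = -4.64°C
  2200 → 3400 m (environment, upper layer, 9.2°C/km): ΔT = -9.2 × 1.2 = -11.04°C → T = -15.68°C
T_parcel − T_env = -9.55 − (-15.68) = +6.13°C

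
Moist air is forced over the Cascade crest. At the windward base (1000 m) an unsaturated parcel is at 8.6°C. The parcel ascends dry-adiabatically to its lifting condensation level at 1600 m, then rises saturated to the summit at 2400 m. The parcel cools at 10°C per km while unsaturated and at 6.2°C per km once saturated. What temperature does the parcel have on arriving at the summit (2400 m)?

-2.36°C

1000 → 1600 m (dry, 10°C/km): ΔT = -10 × 0.6 = -6°C → T = 2.6°C
1600 → 2400 m (saturated, 6.2°C/km): ΔT = -6.2 × 0.8 = -4.96°C → T = -2.36°C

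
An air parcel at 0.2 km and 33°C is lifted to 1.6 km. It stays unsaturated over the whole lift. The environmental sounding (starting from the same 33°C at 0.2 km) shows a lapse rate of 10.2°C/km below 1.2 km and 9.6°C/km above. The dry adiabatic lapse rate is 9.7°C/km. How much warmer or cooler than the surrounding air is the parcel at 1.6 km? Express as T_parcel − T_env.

Parcel:
  Dry to 1600 m: -9.7 × 1.4 km = -13.58°C, so T = 19.42°C.
Environment:
  Environment, lower layer to 1200 m: -10.2 × 1 km = -10.2°C, so T = 22.8°C.
  Environment, upper layer to 1600 m: -9.6 × 0.4 km = -3.84°C, so T = 18.96°C.
T_parcel − T_env = 19.42 − 18.96 = +0.46°C

+0.46°C (parcel warmer than environment)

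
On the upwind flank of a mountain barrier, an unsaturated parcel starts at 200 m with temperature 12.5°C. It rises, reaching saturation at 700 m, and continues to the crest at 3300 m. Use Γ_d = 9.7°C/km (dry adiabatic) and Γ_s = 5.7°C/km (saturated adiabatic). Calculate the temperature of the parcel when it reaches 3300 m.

200 → 700 m (dry, 9.7°C/km): ΔT = -9.7 × 0.5 = -4.85°C → T = 7.65°C
700 → 3300 m (saturated, 5.7°C/km): ΔT = -5.7 × 2.6 = -14.82°C → T = -7.17°C

-7.17°C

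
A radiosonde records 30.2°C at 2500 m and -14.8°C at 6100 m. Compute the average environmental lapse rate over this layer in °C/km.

Γ = −ΔT/Δz = (30.2 − (-14.8)) / (6100 − 2500) m
  = 45°C / 3.6 km = 12.5°C/km

12.5°C/km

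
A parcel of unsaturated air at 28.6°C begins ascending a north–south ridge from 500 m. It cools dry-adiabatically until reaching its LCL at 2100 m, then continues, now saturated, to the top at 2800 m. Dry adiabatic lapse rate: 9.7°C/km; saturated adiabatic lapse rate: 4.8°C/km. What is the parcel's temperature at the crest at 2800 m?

9.72°C

Dry to 2100 m: -9.7 × 1.6 km = -15.52°C, so T = 13.08°C.
Saturated to 2800 m: -4.8 × 0.7 km = -3.36°C, so T = 9.72°C.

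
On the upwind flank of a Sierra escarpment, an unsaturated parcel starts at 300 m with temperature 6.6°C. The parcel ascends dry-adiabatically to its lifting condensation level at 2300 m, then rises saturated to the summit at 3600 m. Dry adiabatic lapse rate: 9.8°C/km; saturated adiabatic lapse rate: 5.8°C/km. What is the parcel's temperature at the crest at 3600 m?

-20.54°C

300 → 2300 m (dry, 9.8°C/km): ΔT = -9.8 × 2 = -19.6°C → T = -13°C
2300 → 3600 m (saturated, 5.8°C/km): ΔT = -5.8 × 1.3 = -7.54°C → T = -20.54°C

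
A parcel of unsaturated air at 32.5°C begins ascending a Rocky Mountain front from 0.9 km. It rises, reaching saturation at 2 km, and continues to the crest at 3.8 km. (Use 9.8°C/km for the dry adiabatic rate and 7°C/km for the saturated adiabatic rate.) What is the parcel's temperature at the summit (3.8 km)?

From 900 m to 2000 m (dry): cools by 9.8 × 1.1 = 10.78°C, giving 21.72°C.
From 2000 m to 3800 m (saturated): cools by 7 × 1.8 = 12.6°C, giving 9.12°C.

9.12°C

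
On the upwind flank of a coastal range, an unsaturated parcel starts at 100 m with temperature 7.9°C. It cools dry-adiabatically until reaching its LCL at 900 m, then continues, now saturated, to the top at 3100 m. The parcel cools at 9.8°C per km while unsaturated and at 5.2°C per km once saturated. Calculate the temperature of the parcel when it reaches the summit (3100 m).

-11.38°C

100–900 m, dry: Δz = 0.8 km ⇒ ΔT = -7.84°C; T = 0.06°C
900–3100 m, saturated: Δz = 2.2 km ⇒ ΔT = -11.44°C; T = -11.38°C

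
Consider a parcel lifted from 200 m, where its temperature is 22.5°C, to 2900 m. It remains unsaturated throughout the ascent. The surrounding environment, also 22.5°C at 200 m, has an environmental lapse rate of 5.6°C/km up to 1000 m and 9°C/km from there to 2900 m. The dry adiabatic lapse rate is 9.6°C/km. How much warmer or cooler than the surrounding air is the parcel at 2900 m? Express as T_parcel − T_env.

-4.34°C (parcel cooler than environment)

Parcel:
  200–2900 m, dry: Δz = 2.7 km ⇒ ΔT = -25.92°C; T = -3.42°C
Environment:
  200–1000 m, environment, lower layer: Δz = 0.8 km ⇒ ΔT = -4.48°C; T = 18.02°C
  1000–2900 m, environment, upper layer: Δz = 1.9 km ⇒ ΔT = -17.1°C; T = 0.92°C
T_parcel − T_env = -3.42 − 0.92 = -4.34°C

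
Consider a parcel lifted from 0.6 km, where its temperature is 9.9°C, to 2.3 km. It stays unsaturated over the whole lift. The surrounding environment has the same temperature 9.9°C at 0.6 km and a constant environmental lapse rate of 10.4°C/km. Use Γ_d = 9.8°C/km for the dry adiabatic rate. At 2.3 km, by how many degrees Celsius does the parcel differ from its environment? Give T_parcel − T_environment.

+1.02°C (parcel warmer than environment)

Parcel:
  From 600 m to 2300 m (dry): cools by 9.8 × 1.7 = 16.66°C, giving -6.76°C.
Environment:
  From 600 m to 2300 m (environment): cools by 10.4 × 1.7 = 17.68°C, giving -7.78°C.
T_parcel − T_env = -6.76 − (-7.78) = +1.02°C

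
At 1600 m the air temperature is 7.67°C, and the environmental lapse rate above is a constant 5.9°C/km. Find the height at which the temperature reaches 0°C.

2900 m

Height above start = (7.67 − 0) / 5.9 = 1.3 km
Altitude = 1600 m + 1300 m = 2900 m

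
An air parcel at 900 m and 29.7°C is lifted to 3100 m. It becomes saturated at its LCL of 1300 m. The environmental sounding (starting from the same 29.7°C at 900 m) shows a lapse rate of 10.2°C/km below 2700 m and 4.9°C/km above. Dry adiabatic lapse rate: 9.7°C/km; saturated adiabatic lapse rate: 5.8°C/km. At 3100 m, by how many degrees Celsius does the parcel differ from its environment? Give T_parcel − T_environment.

Parcel:
  900 → 1300 m (dry, 9.7°C/km): ΔT = -9.7 × 0.4 = -3.88°C → T = 25.82°C
  1300 → 3100 m (saturated, 5.8°C/km): ΔT = -5.8 × 1.8 = -10.44°C → T = 15.38°C
Environment:
  900 → 2700 m (environment, lower layer, 10.2°C/km): ΔT = -10.2 × 1.8 = -18.36°C → T = 11.34°C
  2700 → 3100 m (environment, upper layer, 4.9°C/km): ΔT = -4.9 × 0.4 = -1.96°C → T = 9.38°C
T_parcel − T_env = 15.38 − 9.38 = +6°C

+6°C (parcel warmer than environment)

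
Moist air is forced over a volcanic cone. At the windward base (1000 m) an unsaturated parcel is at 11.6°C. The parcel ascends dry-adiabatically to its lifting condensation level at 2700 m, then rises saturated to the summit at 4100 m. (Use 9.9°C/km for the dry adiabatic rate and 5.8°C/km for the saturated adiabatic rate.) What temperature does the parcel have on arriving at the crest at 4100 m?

From 1000 m to 2700 m (dry): cools by 9.9 × 1.7 = 16.83°C, giving -5.23°C.
From 2700 m to 4100 m (saturated): cools by 5.8 × 1.4 = 8.12°C, giving -13.35°C.

-13.35°C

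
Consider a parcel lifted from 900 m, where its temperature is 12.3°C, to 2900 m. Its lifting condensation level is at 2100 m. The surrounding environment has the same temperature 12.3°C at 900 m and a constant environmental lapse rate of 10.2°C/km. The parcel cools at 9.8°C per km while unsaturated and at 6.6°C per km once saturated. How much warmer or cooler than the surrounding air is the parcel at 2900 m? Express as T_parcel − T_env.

+3.36°C (parcel warmer than environment)

Parcel:
  900–2100 m, dry: Δz = 1.2 km ⇒ ΔT = -11.76°C; T = 0.54°C
  2100–2900 m, saturated: Δz = 0.8 km ⇒ ΔT = -5.28°C; T = -4.74°C
Environment:
  900–2900 m, environment: Δz = 2 km ⇒ ΔT = -20.4°C; T = -8.1°C
T_parcel − T_env = -4.74 − (-8.1) = +3.36°C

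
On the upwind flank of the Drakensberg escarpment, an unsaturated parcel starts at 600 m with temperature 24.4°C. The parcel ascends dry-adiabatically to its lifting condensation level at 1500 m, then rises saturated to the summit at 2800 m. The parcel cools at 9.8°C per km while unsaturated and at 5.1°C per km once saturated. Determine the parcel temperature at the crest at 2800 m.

8.95°C

600–1500 m, dry: Δz = 0.9 km ⇒ ΔT = -8.82°C; T = 15.58°C
1500–2800 m, saturated: Δz = 1.3 km ⇒ ΔT = -6.63°C; T = 8.95°C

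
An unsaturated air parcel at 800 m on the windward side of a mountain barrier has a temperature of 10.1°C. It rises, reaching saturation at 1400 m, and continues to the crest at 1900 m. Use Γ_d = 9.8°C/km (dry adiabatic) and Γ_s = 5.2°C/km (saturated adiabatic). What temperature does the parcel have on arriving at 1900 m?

1.62°C

800 → 1400 m (dry, 9.8°C/km): ΔT = -9.8 × 0.6 = -5.88°C → T = 4.22°C
1400 → 1900 m (saturated, 5.2°C/km): ΔT = -5.2 × 0.5 = -2.6°C → T = 1.62°C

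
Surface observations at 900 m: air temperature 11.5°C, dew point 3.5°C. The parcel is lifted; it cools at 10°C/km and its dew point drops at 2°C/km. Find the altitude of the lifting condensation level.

1900 m

T and T_d converge at 10 − 2 = 8°C per km
Height above start = (11.5 − 3.5) / 8 = 1 km
LCL altitude = 900 m + 1000 m = 1900 m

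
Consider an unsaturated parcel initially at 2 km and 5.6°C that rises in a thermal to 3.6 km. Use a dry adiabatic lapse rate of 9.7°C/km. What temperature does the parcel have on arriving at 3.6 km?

-9.92°C

Dry adiabatic to 3600 m: -9.7 × 1.6 km = -15.52°C, so T = -9.92°C.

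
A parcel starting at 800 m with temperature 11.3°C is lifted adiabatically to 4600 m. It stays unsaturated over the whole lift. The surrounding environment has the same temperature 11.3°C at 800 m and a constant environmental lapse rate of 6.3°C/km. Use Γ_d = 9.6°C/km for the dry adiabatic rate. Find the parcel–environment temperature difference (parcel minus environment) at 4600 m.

-12.54°C (parcel cooler than environment)

Parcel:
  800 → 4600 m (dry, 9.6°C/km): ΔT = -9.6 × 3.8 = -36.48°C → T = -25.18°C
Environment:
  800 → 4600 m (environment, 6.3°C/km): ΔT = -6.3 × 3.8 = -23.94°C → T = -12.64°C
T_parcel − T_env = -25.18 − (-12.64) = -12.54°C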